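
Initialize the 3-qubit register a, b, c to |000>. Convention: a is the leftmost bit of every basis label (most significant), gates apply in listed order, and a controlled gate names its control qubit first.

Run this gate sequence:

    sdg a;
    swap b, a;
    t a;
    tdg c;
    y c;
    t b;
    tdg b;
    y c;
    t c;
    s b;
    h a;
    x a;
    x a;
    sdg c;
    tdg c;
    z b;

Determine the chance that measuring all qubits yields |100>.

The probability of measuring |100> is 1/2.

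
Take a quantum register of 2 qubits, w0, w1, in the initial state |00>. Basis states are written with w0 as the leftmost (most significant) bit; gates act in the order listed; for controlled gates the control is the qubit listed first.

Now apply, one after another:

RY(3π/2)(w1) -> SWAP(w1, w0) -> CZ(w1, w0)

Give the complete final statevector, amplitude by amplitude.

The final amplitudes are -sqrt(2)/2 on |00>, 0 on |01>, sqrt(2)/2 on |10>, 0 on |11>.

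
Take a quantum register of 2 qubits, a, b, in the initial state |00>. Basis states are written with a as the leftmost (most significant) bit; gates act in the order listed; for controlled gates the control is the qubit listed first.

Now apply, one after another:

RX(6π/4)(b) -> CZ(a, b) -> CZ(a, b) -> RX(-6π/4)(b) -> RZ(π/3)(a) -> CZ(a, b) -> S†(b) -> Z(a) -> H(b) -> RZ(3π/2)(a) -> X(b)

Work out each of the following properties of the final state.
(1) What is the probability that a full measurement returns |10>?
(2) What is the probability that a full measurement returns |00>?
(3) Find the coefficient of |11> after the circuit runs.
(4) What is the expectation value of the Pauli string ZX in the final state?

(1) A full measurement returns |10> with probability 0. Key observation: steps 1-4 multiply out to the identity, so the circuit reduces to the remaining gates.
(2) A full measurement returns |00> with probability 1/2.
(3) The amplitude on |11> is 0.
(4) In the final state, ZX has expectation 1.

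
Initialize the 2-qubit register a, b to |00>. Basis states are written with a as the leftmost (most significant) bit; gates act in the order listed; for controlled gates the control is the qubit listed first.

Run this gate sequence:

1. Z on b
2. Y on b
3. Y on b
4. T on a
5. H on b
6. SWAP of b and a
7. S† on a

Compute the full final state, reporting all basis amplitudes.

After the circuit, the state carries amplitude sqrt(2)/2 on |00>, 0 on |01>, -sqrt(2)*I/2 on |10>, 0 on |11>.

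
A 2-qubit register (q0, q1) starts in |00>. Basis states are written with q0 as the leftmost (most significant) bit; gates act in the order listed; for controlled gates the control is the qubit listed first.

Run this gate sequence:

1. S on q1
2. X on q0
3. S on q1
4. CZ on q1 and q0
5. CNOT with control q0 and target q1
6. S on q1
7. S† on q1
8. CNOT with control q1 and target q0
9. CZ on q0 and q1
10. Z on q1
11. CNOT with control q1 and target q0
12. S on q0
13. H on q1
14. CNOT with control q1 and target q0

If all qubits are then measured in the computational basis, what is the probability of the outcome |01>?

The probability of measuring |01> is 1/2.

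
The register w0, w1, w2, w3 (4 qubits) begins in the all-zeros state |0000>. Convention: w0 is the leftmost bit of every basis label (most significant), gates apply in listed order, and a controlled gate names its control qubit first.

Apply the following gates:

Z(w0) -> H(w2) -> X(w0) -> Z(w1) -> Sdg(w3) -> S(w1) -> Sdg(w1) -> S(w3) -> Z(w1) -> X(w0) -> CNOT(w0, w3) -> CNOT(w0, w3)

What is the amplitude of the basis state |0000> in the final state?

|0000> carries amplitude sqrt(2)/2 in the final state. Key observation: gates 3-10 undo each other exactly, leaving only the rest of the circuit to track.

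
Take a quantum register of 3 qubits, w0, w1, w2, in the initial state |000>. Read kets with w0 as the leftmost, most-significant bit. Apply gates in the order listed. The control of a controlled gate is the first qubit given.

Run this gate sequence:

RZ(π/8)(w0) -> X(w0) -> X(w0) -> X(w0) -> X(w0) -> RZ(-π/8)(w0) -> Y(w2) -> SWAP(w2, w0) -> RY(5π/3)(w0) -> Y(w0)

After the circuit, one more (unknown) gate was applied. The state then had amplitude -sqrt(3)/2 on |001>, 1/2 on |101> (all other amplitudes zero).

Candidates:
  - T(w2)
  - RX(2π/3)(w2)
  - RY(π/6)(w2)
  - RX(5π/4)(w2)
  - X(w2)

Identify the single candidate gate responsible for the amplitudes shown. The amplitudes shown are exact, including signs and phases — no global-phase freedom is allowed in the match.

The unique candidate consistent with the amplitudes is X(w2). Key observation: gates 1-6 undo each other exactly, leaving only the rest of the circuit to track.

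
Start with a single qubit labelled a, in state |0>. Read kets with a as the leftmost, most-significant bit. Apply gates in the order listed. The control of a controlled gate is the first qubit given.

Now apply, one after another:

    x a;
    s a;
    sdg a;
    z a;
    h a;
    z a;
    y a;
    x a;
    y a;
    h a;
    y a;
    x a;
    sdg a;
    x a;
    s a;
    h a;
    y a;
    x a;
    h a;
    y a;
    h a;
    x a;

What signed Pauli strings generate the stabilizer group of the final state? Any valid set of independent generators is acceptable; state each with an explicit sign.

The stabilizer group can be generated by -X, among other valid generating sets.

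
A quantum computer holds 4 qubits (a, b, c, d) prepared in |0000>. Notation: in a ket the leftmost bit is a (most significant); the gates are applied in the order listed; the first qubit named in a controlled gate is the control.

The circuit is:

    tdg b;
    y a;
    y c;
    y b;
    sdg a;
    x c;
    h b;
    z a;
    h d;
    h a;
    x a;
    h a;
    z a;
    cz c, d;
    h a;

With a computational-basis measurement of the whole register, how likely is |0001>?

Outcome |0001> occurs with probability 1/8. Key observation: the block from step 10 through step 13 cancels to the identity and can be dropped.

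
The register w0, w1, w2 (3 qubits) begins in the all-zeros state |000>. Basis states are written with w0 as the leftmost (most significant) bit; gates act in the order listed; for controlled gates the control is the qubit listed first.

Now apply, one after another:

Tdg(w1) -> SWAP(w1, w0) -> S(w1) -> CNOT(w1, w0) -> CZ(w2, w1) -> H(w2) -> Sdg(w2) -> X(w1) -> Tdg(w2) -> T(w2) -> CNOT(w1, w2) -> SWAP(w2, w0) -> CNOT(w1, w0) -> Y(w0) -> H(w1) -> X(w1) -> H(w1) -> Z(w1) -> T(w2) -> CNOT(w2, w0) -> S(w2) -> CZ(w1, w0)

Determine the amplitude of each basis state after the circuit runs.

The final amplitudes are -sqrt(2)/2 on |010>, -sqrt(2)*I/2 on |110>, and 0 on every other basis state.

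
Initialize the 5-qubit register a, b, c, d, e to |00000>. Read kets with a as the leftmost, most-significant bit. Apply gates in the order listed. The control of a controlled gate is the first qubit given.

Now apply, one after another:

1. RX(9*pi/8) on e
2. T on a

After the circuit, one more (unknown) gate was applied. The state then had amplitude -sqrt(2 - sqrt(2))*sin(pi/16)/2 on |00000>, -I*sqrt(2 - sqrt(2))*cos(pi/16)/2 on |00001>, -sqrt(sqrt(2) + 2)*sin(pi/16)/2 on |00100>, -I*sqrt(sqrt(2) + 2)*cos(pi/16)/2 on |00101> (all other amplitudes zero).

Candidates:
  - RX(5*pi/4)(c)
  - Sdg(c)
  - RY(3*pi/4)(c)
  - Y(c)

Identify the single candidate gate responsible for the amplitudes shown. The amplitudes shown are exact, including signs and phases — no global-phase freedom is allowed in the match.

The applied gate was RY(3*pi/4)(c).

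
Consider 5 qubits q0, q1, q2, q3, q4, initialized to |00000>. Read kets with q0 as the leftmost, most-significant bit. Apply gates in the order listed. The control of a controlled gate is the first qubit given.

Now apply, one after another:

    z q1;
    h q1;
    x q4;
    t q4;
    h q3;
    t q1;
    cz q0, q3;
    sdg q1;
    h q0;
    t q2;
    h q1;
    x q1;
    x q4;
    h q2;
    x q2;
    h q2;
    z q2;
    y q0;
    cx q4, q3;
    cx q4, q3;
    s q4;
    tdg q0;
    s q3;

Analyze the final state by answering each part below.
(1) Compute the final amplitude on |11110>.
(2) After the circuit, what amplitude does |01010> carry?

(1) The amplitude on |11110> is 0.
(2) |01010> carries amplitude 1/4 + exp(I*pi/4)/4 in the final state.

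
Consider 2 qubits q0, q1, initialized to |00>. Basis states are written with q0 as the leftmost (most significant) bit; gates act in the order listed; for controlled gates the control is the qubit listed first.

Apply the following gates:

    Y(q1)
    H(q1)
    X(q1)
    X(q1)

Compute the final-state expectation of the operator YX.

The observable YX averages to 0.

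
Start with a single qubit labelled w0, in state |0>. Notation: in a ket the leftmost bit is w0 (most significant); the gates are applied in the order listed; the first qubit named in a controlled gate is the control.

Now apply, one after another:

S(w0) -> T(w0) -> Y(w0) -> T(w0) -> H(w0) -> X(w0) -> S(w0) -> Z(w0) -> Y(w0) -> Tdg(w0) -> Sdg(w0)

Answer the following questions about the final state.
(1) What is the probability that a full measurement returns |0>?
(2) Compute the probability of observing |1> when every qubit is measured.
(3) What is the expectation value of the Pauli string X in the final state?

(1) Outcome |0> occurs with probability 1/2.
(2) A full measurement returns |1> with probability 1/2.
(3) The observable X averages to sqrt(2)/2.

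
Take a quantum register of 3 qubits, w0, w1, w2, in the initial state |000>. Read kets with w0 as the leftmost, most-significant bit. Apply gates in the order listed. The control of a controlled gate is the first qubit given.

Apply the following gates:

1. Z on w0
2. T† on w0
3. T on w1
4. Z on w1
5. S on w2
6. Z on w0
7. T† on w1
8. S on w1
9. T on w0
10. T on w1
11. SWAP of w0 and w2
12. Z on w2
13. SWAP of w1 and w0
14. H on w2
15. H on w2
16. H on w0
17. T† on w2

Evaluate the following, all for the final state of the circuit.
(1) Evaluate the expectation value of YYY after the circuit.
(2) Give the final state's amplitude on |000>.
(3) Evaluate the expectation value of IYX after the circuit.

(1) The observable YYY averages to 0.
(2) |000> carries amplitude sqrt(2)/2 in the final state.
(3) The observable IYX averages to 0.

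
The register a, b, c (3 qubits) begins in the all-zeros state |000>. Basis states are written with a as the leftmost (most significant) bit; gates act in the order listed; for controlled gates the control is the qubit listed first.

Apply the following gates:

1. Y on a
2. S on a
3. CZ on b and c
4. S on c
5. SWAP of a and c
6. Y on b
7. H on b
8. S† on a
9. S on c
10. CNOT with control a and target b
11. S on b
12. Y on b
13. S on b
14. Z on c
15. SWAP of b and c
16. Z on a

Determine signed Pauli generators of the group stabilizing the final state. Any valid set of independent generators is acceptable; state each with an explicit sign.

The stabilizer group can be generated by +IIX, +ZII, -IZI, among other valid generating sets.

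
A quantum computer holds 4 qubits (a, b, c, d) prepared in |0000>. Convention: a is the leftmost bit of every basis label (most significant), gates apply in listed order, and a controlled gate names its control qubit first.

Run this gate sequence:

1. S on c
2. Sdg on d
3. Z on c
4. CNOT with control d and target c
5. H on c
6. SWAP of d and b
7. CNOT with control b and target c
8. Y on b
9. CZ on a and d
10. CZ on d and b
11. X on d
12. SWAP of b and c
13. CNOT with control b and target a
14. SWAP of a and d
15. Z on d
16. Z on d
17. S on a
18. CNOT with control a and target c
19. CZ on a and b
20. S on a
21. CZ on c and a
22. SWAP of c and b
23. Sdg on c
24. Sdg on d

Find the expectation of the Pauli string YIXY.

In the final state, YIXY has expectation 0.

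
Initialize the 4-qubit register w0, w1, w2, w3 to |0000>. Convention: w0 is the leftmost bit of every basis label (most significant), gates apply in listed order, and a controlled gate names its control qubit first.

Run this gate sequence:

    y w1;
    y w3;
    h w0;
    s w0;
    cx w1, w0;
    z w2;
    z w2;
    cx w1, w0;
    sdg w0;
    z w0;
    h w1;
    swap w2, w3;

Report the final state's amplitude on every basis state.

After the circuit, the state carries amplitude -1/2 on |0010>, 1/2 on |0110>, 1/2 on |1010>, -1/2 on |1110>, and 0 on every other basis state.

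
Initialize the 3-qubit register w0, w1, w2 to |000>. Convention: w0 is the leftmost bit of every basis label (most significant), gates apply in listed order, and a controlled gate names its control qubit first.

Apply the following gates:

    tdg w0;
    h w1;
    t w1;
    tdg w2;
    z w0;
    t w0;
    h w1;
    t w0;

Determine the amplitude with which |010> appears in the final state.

|010> carries amplitude 1/2 - exp(I*pi/4)/2 in the final state.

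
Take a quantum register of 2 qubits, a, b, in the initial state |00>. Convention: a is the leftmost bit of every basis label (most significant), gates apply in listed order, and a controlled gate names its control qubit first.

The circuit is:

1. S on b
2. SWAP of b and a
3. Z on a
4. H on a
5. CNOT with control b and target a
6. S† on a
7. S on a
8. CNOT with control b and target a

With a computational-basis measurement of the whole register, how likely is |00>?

A full measurement returns |00> with probability 1/2.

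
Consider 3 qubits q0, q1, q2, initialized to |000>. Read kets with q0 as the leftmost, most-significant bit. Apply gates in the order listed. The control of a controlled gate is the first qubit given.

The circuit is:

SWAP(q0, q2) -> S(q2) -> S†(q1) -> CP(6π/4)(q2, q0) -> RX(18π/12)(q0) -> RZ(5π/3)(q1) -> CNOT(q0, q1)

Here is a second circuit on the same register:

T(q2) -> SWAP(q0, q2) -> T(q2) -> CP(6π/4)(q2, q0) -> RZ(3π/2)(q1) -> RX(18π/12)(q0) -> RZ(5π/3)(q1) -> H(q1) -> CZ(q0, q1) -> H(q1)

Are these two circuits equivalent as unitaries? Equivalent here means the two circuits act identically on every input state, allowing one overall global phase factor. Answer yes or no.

No: there is an input state on which the two circuits produce genuinely different outputs (not merely differing by a phase).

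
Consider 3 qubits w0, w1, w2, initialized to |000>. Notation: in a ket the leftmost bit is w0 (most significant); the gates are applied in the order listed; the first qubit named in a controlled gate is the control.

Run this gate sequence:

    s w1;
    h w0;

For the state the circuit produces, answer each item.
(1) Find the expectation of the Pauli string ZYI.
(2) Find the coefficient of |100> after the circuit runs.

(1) In the final state, ZYI has expectation 0.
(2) The final state's coefficient on |100> equals sqrt(2)/2.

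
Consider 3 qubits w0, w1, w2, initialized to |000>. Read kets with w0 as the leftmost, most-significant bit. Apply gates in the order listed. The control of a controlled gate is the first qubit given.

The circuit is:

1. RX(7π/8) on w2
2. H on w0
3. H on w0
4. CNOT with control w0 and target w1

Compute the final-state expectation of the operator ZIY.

The observable ZIY averages to -sqrt(2 - sqrt(2))/2.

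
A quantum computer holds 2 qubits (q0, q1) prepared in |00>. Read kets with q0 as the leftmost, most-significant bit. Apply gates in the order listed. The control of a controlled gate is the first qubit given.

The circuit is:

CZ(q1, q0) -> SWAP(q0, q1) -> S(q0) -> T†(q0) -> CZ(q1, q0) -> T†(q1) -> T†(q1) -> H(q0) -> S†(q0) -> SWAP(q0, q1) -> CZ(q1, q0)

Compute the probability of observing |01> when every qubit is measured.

The probability of measuring |01> is 1/2.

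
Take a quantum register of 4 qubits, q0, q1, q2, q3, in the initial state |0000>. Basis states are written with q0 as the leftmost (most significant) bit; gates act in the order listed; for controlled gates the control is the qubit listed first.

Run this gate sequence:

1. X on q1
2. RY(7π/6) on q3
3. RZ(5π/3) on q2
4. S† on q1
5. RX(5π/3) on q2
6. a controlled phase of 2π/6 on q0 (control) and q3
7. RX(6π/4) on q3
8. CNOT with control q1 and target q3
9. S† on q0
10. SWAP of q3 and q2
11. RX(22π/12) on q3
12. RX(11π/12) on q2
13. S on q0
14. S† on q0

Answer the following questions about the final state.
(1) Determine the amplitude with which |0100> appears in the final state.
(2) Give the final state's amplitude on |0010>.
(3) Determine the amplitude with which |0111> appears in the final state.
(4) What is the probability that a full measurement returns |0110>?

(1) The final state's coefficient on |0100> equals -sqrt(2*sqrt(2) + 4)*exp(2*I*pi/3)/8 - sqrt(6*sqrt(2) + 12)*exp(2*I*pi/3)/16 - sqrt(6*sqrt(2) + 12)*exp(I*pi/6)/16 + sqrt(4 - 2*sqrt(2))*exp(I*pi/6)/16 + sqrt(4 - 2*sqrt(2))*exp(2*I*pi/3)/16 + sqrt(2*sqrt(2) + 4)*exp(I*pi/6)/8. Key observation: the block from step 13 through step 14 cancels to the identity and can be dropped.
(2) The final state's coefficient on |0010> equals 0.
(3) The amplitude on |0111> is -sqrt(2*sqrt(2) + 4)*exp(2*I*pi/3)/16 - sqrt(4 - 2*sqrt(2))*exp(2*I*pi/3)/8 - sqrt(12 - 6*sqrt(2))*exp(2*I*pi/3)/16 - sqrt(2*sqrt(2) + 4)*exp(I*pi/6)/16 - sqrt(12 - 6*sqrt(2))*exp(I*pi/6)/16 + sqrt(4 - 2*sqrt(2))*exp(I*pi/6)/8.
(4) A full measurement returns |0110> with probability -3*sqrt(2)/32 + sqrt(6)/32 + 1/4.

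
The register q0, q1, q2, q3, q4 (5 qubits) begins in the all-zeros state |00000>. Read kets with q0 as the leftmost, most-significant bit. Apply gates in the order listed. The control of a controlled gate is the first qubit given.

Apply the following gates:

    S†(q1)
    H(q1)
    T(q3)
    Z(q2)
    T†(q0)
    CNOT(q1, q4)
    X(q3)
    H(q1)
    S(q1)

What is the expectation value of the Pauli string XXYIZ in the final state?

In the final state, XXYIZ has expectation 0.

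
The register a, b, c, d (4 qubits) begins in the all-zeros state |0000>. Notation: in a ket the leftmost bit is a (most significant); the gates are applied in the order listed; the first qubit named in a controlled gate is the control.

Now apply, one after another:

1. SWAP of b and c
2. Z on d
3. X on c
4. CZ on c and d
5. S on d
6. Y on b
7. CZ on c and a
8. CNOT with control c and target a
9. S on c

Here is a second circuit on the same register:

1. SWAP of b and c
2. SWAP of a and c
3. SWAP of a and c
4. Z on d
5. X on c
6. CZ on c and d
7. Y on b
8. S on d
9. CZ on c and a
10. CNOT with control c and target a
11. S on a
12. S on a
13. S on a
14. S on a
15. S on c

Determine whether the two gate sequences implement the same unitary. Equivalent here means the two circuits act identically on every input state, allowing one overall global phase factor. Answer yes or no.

Yes: on every input state the two circuits agree up to one overall phase factor.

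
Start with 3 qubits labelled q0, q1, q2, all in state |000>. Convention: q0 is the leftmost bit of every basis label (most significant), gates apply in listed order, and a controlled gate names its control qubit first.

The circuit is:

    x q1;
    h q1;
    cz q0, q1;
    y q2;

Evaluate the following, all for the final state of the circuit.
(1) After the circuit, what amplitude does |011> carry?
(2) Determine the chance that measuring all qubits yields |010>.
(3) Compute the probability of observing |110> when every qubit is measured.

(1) The final state's coefficient on |011> equals -sqrt(2)*I/2.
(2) A full measurement returns |010> with probability 0.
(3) A full measurement returns |110> with probability 0.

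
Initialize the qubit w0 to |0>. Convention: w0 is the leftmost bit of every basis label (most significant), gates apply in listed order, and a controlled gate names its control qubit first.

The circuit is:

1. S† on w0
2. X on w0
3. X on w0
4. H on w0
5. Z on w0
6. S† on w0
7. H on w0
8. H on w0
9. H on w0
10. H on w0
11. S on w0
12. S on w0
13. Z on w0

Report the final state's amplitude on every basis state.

The resulting statevector has amplitude sqrt(2)/2 on |0>, sqrt(2)*I/2 on |1>. Key observation: steps 6-11 multiply out to the identity, so the circuit reduces to the remaining gates.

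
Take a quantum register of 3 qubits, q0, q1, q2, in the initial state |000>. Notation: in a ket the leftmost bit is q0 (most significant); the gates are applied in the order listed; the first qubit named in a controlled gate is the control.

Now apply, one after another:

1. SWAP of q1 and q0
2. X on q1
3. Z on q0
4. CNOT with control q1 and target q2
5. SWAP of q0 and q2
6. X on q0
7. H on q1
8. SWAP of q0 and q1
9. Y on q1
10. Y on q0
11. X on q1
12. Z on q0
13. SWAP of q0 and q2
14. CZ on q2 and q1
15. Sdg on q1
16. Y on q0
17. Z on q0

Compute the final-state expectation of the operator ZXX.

In the final state, ZXX has expectation 0.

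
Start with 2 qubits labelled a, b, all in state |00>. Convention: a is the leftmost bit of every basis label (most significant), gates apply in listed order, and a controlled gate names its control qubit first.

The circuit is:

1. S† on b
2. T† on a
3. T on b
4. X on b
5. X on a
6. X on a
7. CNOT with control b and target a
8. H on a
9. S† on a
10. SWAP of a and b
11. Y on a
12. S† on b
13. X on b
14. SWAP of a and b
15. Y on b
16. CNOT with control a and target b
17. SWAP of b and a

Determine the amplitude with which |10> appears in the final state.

|10> carries amplitude sqrt(2)/2 in the final state.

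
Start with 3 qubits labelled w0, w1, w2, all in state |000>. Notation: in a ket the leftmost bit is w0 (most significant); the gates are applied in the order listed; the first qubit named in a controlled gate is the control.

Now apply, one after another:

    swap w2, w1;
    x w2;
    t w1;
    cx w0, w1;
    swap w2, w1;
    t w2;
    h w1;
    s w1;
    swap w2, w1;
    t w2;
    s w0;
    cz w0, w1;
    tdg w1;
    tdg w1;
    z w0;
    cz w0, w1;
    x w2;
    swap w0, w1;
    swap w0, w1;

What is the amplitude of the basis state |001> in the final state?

The final state's coefficient on |001> equals sqrt(2)/2.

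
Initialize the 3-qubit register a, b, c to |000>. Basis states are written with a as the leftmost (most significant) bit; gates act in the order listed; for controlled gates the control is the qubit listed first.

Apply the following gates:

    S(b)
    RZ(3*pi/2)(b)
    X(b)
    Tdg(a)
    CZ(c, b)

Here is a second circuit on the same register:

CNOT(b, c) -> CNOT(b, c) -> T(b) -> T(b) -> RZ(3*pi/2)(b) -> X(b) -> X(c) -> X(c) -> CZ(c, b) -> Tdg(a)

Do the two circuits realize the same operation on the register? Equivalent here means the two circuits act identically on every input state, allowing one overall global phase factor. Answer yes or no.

Yes — the two circuits implement the same unitary up to a global phase.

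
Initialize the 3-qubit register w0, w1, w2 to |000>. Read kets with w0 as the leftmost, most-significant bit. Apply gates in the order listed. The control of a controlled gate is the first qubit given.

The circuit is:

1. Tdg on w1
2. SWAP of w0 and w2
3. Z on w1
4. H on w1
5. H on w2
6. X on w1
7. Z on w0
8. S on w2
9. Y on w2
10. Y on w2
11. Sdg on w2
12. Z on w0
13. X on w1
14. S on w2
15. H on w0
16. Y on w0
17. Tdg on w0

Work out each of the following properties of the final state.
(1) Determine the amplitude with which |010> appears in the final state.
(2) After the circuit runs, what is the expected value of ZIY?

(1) The final state's coefficient on |010> equals -sqrt(2)*I/4. Key observation: gates 6-13 undo each other exactly, leaving only the rest of the circuit to track.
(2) The expectation value of ZIY is 0.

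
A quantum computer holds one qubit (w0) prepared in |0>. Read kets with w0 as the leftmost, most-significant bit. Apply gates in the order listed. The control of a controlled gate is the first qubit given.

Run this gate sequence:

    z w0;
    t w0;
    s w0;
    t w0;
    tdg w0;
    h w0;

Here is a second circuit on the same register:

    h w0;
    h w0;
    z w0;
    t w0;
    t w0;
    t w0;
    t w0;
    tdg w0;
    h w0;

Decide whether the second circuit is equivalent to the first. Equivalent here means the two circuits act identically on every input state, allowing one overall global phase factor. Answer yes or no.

Yes: on every input state the two circuits agree up to one overall phase factor.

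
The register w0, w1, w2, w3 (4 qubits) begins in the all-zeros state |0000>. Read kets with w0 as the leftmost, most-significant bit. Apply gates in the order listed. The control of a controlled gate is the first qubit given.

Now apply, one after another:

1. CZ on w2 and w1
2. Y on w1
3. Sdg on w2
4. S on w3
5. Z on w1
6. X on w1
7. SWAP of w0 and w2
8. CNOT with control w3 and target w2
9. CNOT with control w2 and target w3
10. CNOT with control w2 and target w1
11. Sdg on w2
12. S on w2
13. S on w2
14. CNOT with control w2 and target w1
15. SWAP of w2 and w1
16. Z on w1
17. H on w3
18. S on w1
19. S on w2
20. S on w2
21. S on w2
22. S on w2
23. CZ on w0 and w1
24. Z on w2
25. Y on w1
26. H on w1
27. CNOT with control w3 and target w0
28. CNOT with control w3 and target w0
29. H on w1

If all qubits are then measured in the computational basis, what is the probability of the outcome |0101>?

The probability of measuring |0101> is 1/2. Key observation: steps 19-22 multiply out to the identity, so the circuit reduces to the remaining gates.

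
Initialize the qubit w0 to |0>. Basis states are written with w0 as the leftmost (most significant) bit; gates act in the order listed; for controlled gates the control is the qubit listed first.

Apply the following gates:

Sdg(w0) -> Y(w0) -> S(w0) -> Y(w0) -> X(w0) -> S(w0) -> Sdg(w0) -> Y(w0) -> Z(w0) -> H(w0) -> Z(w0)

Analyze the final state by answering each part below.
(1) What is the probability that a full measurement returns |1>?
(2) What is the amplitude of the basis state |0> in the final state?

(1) A full measurement returns |1> with probability 1/2.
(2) The amplitude on |0> is sqrt(2)/2.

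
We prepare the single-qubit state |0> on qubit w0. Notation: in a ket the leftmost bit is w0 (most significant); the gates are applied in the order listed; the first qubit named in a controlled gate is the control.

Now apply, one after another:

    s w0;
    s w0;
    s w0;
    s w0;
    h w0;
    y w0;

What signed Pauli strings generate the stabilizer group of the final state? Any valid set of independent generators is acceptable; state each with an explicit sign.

The final state is stabilized by the group generated by -X; other independent generating sets are equally valid. Key observation: steps 1-4 multiply out to the identity, so the circuit reduces to the remaining gates.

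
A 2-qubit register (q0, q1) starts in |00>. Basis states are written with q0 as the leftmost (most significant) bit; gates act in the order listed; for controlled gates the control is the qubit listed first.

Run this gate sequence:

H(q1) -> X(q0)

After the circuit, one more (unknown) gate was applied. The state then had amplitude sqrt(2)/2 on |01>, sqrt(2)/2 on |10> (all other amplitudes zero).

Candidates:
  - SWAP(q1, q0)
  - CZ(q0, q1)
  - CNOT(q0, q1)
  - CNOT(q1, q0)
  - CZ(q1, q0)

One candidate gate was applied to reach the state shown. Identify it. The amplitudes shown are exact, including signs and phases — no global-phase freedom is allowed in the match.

The applied gate was CNOT(q1, q0).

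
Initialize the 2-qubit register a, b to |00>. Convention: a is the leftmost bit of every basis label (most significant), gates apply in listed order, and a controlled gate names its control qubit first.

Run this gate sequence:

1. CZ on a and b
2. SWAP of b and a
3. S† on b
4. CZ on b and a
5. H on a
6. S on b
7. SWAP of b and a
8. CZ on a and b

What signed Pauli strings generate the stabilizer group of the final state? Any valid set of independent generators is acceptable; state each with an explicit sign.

The final state is stabilized by the group generated by +IX, +ZI; other independent generating sets are equally valid.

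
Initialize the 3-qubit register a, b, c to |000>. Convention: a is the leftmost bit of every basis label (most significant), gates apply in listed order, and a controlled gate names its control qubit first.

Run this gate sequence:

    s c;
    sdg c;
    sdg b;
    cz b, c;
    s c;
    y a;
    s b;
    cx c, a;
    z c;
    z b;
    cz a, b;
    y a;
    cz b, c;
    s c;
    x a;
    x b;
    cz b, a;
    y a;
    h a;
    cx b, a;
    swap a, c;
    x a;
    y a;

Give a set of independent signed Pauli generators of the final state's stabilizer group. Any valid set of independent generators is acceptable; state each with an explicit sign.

One valid set of independent stabilizer generators is +IIX, +ZII, -IZI (any independent generating set of the same group is equally correct). Key observation: the block from step 1 through step 2 cancels to the identity and can be dropped.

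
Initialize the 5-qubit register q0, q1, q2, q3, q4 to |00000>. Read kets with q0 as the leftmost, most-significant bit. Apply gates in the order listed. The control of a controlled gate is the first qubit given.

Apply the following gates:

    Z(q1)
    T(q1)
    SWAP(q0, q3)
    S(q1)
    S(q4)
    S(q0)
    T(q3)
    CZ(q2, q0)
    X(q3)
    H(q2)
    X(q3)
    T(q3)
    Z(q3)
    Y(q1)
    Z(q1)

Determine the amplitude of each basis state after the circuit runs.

The final amplitudes are -sqrt(2)*I/2 on |01000>, -sqrt(2)*I/2 on |01100>, and 0 on every other basis state.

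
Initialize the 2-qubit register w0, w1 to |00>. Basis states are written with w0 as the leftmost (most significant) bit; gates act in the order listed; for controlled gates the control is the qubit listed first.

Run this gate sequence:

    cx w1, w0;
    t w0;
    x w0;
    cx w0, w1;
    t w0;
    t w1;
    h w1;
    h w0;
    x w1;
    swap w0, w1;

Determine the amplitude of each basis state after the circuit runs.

The final amplitudes are -I/2 on |00>, I/2 on |01>, I/2 on |10>, -I/2 on |11>.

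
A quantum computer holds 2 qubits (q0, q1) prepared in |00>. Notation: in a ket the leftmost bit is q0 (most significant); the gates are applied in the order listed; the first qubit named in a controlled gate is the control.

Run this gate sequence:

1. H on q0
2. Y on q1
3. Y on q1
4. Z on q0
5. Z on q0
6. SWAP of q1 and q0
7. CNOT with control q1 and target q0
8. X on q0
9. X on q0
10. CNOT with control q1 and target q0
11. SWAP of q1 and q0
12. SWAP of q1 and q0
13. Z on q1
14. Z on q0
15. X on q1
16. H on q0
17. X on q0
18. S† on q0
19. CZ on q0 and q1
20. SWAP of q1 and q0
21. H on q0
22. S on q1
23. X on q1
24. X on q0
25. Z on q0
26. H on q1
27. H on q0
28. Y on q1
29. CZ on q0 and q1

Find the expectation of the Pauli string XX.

In the final state, XX has expectation -1. Key observation: gates 6-11 undo each other exactly, leaving only the rest of the circuit to track.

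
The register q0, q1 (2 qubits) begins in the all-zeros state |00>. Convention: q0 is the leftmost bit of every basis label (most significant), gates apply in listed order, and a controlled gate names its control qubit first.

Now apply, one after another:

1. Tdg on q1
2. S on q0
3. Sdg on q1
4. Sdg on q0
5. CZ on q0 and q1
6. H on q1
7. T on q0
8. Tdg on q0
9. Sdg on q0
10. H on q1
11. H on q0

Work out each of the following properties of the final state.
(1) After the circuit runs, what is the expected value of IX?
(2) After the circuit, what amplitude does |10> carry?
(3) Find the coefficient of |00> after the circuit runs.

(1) The observable IX averages to 0.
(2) The amplitude on |10> is sqrt(2)/2.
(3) The amplitude on |00> is sqrt(2)/2.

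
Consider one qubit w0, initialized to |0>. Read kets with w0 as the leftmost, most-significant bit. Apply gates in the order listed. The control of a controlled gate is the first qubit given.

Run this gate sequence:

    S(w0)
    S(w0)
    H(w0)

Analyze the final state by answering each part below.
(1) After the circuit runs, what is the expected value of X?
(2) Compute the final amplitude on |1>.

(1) In the final state, X has expectation 1.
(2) The final state's coefficient on |1> equals sqrt(2)/2.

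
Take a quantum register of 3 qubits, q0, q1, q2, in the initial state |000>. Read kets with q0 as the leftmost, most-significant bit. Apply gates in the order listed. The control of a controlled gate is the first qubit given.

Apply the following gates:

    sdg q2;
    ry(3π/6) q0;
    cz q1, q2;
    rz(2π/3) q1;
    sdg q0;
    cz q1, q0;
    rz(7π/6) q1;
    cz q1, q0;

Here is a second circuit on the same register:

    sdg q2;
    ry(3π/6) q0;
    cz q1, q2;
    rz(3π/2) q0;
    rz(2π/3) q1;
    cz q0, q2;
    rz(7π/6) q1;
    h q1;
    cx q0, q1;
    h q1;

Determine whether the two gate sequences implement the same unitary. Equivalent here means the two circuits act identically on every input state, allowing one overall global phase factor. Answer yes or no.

No — the two circuits implement different unitaries, even allowing a global phase.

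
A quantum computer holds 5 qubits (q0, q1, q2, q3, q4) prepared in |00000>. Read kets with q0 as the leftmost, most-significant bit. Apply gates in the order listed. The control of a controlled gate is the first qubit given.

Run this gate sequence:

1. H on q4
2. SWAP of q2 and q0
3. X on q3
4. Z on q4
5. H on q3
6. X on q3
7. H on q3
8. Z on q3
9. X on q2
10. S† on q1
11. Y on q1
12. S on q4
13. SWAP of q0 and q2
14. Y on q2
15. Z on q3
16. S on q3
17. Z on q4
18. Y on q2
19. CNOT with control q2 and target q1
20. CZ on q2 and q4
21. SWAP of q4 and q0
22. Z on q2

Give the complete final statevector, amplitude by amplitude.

The resulting statevector has amplitude sqrt(2)/2 on |01011>, sqrt(2)*I/2 on |11011>, and 0 on every other basis state. Key observation: steps 5-8 multiply out to the identity, so the circuit reduces to the remaining gates.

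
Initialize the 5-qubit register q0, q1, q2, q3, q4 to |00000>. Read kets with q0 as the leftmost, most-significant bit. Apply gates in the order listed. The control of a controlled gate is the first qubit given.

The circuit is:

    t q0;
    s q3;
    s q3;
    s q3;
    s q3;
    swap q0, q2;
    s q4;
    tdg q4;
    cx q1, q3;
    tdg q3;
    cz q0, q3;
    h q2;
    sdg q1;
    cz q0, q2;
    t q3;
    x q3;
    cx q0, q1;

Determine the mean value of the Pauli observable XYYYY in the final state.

The observable XYYYY averages to 0. Key observation: steps 2-5 multiply out to the identity, so the circuit reduces to the remaining gates.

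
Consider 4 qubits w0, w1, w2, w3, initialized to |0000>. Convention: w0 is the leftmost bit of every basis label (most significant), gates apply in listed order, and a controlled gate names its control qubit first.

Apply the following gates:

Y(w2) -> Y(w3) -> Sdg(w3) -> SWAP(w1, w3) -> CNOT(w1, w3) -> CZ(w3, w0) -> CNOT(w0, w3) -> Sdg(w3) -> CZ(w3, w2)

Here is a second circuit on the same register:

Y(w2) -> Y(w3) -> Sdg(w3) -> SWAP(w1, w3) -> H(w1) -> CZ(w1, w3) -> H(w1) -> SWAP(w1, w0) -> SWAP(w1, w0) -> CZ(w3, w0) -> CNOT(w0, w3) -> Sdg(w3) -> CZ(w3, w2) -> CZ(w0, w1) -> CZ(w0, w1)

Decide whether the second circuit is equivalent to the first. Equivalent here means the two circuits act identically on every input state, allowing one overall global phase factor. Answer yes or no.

No — the two circuits implement different unitaries, even allowing a global phase.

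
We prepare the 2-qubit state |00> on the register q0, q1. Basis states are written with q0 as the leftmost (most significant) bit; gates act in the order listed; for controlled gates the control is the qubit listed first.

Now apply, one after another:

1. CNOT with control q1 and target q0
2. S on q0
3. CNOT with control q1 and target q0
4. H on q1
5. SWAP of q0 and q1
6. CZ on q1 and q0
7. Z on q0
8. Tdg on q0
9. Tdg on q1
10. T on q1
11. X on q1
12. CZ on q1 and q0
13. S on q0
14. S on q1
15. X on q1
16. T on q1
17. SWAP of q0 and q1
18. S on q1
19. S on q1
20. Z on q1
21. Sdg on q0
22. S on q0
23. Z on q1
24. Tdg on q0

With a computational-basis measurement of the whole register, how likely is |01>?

A full measurement returns |01> with probability 1/2. Key observation: gates 20-23 undo each other exactly, leaving only the rest of the circuit to track.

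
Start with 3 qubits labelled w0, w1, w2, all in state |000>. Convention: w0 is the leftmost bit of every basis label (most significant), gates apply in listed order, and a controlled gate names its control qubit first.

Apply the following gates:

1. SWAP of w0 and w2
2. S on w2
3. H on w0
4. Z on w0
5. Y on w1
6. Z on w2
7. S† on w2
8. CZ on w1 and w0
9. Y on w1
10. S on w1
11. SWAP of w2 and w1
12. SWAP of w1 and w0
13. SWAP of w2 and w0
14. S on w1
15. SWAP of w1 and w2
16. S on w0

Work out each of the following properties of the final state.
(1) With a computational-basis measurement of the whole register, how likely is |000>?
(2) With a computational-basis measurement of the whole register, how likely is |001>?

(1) Outcome |000> occurs with probability 1/2.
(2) The probability of measuring |001> is 1/2.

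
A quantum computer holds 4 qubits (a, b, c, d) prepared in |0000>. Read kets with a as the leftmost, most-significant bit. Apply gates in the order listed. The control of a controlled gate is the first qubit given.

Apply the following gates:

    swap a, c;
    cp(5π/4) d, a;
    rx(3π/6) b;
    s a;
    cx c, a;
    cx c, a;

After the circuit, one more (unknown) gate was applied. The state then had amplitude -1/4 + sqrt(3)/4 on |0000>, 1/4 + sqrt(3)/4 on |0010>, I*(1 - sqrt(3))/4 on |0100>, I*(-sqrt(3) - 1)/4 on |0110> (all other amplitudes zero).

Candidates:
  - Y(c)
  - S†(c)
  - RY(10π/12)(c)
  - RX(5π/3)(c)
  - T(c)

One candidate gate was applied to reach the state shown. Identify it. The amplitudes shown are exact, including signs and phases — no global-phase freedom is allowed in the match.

It was RY(10π/12)(c) that produced the state shown. Key observation: steps 5-6 multiply out to the identity, so the circuit reduces to the remaining gates.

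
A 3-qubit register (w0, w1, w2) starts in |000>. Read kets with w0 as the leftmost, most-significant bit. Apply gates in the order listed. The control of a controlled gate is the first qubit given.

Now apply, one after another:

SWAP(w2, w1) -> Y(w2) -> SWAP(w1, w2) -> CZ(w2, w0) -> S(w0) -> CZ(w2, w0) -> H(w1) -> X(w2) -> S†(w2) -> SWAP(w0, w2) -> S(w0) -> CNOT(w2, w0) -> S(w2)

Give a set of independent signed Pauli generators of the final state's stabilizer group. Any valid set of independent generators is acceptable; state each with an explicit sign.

One valid set of independent stabilizer generators is -IXI, -ZII, +IIZ (any independent generating set of the same group is equally correct).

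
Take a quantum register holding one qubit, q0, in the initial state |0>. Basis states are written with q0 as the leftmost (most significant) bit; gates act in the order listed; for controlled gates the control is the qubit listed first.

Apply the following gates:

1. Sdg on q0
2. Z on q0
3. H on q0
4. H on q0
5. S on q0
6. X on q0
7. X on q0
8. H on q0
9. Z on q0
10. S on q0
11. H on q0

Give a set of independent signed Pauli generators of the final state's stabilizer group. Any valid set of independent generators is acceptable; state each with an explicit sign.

One valid set of independent stabilizer generators is +Y (any independent generating set of the same group is equally correct).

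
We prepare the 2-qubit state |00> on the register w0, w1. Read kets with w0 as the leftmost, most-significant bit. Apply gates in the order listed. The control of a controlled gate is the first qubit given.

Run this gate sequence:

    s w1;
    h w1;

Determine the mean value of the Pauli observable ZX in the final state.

In the final state, ZX has expectation 1.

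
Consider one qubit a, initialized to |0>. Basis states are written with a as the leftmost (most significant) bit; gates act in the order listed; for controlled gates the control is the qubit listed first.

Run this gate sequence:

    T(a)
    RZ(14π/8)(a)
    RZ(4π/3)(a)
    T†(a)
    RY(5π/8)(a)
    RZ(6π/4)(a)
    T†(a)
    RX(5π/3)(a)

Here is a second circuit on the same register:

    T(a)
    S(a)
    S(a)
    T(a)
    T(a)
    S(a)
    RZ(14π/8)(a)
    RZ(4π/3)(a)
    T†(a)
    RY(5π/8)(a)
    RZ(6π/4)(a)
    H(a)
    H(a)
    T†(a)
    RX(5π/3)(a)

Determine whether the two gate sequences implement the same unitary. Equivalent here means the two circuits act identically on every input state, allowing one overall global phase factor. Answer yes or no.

Yes: on every input state the two circuits agree up to one overall phase factor.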